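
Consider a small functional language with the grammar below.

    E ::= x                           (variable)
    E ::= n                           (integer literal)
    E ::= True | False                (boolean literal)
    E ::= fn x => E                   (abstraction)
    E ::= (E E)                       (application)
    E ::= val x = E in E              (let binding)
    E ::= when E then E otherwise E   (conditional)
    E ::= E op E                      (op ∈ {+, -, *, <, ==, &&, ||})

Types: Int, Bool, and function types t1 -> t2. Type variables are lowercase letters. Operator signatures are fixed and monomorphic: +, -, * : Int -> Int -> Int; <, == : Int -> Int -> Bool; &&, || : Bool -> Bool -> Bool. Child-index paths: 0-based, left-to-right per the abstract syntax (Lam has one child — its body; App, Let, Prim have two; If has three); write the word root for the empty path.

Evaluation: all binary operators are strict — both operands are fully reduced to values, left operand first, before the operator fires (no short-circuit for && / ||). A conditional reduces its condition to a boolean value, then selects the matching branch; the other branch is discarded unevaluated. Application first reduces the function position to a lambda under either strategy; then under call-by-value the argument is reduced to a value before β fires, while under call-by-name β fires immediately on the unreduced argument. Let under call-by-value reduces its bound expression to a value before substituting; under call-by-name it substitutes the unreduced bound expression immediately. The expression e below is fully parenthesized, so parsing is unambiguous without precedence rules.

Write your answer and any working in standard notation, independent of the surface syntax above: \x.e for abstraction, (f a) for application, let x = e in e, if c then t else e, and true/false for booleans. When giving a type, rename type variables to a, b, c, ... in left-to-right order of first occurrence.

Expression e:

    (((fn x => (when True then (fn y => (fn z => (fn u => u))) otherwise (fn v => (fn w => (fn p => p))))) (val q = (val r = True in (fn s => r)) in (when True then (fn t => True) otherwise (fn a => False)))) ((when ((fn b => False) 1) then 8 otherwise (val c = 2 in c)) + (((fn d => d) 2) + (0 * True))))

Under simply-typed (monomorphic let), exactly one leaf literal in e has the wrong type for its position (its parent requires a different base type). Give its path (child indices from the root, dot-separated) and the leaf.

Answer: 1.1.1.1 : true

Derivation:
  unify Bool ~ Bool
u : d
\u._ : d -> d
\z._ : c -> d -> d
\y._ : b -> c -> d -> d
p : g
\p._ : g -> g
\w._ : f -> g -> g
\v._ : e -> f -> g -> g
  unify b -> c -> d -> d ~ e -> f -> g -> g
  unify b ~ e
  unify c -> d -> d ~ f -> g -> g
  unify c ~ f
  unify d -> d ~ g -> g
  unify d ~ g
  unify g ~ g
\x._ : a -> e -> f -> g -> g
let r : Bool
r : Bool
\s._ : h -> Bool
let q : h -> Bool
  unify Bool ~ Bool
\t._ : i -> Bool
\a._ : j -> Bool
  unify i -> Bool ~ j -> Bool
  unify i ~ j
  unify Bool ~ Bool
  unify a -> e -> f -> g -> g ~ (j -> Bool) -> k
  unify a ~ j -> Bool
  unify e -> f -> g -> g ~ k
_ _ : e -> f -> g -> g
\b._ : l -> Bool
  unify l -> Bool ~ Int -> m
  unify l ~ Int
  unify Bool ~ m
_ _ : Bool
  unify Bool ~ Bool
let c : Int
c : Int
  unify Int ~ Int
  unify Int ~ Int
d : n
\d._ : n -> n
  unify n -> n ~ Int -> o
  unify n ~ Int
  unify Int ~ o
_ _ : Int
  unify Int ~ Int
  unify Int ~ Int
  unify Bool ~ Int
  FAIL: mismatch Bool ~ Int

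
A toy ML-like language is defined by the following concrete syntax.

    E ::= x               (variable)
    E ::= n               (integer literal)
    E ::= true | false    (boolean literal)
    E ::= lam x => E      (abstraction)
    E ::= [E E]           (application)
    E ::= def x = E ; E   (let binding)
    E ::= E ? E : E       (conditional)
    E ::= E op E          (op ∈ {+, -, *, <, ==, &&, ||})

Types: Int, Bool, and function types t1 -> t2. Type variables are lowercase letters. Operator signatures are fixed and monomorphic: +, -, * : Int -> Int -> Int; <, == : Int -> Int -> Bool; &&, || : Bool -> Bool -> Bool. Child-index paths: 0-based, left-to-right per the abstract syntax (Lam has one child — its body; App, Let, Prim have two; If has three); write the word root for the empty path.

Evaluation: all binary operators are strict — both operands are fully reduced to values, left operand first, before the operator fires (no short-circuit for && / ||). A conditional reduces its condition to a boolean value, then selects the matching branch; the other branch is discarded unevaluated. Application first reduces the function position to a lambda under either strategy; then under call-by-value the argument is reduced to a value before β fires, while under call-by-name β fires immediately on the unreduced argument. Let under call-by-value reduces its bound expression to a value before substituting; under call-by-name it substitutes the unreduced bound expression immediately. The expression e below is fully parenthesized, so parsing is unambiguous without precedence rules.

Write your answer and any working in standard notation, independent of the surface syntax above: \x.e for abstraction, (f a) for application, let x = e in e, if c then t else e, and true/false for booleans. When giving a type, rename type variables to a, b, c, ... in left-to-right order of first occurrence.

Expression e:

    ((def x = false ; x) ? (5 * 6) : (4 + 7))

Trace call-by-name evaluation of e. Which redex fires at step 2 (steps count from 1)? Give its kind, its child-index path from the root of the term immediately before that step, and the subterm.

Derivation:
step 0: (if (let x = false in x) then (5 * 6) else (4 + 7))
step 1: [let@0] (if false then (5 * 6) else (4 + 7))
step 2: [if@root] (4 + 7)

Answer: if at root : (if false then (5 * 6) else (4 + 7))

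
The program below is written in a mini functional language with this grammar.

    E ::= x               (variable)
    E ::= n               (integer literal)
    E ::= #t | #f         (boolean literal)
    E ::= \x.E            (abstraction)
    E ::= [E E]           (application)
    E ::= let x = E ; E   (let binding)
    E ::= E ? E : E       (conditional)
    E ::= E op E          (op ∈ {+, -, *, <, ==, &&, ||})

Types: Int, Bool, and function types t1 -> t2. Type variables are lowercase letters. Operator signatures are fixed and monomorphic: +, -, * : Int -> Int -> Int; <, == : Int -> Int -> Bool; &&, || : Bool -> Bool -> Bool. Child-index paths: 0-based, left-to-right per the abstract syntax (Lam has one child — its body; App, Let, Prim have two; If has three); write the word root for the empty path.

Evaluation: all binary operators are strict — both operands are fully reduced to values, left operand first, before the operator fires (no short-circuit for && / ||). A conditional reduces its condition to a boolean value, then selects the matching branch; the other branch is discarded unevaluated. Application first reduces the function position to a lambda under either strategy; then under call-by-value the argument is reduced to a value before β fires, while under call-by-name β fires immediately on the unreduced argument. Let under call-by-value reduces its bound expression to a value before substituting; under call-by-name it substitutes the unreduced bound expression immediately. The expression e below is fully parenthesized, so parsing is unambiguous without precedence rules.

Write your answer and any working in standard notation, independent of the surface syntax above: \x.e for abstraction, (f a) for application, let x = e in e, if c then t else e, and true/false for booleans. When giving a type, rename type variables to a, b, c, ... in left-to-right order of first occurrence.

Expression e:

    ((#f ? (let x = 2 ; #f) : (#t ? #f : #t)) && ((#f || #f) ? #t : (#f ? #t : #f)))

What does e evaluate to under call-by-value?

Answer: false

Trace:
step 0: ((if false then (let x = 2 in false) else (if true then false else true)) && (if (false || false) then true else (if false then true else false)))
step 1: [if@0] ((if true then false else true) && (if (false || false) then true else (if false then true else false)))
step 2: [if@0] (false && (if (false || false) then true else (if false then true else false)))
step 3: [delta@1.0] (false && (if false then true else (if false then true else false)))
step 4: [if@1] (false && (if false then true else false))
step 5: [if@1] (false && false)
step 6: [delta@root] false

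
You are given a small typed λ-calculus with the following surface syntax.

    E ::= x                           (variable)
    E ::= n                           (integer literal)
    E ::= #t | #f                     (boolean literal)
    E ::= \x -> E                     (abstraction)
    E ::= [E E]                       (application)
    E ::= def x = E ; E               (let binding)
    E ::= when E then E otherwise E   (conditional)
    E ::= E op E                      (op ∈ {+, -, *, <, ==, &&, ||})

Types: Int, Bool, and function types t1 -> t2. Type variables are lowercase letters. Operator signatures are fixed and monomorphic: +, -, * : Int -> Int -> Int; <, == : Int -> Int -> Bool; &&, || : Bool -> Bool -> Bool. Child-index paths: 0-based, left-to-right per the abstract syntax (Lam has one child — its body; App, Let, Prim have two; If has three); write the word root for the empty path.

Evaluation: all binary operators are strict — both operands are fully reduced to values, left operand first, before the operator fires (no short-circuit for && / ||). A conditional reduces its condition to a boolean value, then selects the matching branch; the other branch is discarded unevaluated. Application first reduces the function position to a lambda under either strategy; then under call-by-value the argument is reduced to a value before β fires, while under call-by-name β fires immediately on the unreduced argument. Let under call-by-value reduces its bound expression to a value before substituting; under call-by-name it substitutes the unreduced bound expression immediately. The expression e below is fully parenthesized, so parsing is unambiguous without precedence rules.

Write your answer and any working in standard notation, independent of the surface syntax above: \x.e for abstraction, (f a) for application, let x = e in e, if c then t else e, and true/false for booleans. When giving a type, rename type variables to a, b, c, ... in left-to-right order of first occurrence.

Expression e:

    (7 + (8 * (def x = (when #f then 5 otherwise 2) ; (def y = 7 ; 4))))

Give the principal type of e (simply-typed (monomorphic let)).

Derivation:
  unify Int ~ Int
  unify Int ~ Int
  unify Bool ~ Bool
  unify Int ~ Int
let x : Int
let y : Int
  unify Int ~ Int
  unify Int ~ Int

Answer: Int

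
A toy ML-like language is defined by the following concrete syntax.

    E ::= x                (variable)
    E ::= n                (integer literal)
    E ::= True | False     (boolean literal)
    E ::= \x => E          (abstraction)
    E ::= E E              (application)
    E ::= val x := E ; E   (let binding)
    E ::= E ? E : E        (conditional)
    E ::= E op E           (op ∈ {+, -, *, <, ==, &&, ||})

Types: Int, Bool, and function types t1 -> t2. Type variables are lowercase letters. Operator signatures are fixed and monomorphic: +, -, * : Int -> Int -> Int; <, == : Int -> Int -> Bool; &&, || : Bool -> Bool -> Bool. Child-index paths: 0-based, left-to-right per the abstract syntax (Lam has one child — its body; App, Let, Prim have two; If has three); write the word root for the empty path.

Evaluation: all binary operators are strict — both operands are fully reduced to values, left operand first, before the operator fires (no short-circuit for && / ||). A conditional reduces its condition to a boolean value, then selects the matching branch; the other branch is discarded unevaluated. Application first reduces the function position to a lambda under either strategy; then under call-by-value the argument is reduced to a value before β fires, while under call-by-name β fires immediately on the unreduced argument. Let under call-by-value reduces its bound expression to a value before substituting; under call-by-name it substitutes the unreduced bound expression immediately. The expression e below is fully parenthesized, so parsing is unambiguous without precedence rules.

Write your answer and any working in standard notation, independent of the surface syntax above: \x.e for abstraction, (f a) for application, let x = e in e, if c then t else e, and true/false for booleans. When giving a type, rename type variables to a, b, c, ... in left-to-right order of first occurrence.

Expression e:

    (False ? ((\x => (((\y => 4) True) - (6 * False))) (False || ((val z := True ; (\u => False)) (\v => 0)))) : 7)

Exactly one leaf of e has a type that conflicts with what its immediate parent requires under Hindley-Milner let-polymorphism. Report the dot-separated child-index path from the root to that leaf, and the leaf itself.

Trace:
  unify Bool ~ Bool
\y._ : b -> Int
  unify b -> Int ~ Bool -> c
  unify b ~ Bool
  unify Int ~ c
_ _ : Int
  unify Int ~ Int
  unify Int ~ Int
  unify Bool ~ Int
  FAIL: mismatch Bool ~ Int

Answer: 1.0.0.1.1 : false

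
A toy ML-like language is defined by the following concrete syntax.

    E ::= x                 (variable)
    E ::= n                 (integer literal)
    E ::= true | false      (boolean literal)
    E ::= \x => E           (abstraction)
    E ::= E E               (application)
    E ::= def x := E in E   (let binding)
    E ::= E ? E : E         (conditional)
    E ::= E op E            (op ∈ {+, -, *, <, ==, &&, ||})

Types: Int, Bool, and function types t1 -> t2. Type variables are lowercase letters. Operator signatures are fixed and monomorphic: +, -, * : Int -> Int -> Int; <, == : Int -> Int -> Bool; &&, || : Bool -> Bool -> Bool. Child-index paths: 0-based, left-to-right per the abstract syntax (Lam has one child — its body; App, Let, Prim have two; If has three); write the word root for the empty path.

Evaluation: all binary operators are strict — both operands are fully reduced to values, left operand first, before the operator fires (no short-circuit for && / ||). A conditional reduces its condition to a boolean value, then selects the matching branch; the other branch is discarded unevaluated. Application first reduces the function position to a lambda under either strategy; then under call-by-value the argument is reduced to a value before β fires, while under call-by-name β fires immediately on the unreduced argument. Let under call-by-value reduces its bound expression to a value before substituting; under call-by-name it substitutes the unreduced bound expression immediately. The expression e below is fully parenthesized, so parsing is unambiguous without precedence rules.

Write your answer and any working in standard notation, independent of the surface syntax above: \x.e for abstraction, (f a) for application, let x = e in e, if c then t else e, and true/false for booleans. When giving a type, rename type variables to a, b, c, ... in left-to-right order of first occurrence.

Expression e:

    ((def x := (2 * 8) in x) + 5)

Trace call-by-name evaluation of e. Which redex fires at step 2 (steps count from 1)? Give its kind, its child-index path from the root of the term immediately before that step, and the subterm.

Trace:
step 0: ((let x = (2 * 8) in x) + 5)
step 1: [let@0] ((2 * 8) + 5)
step 2: [delta@0] (16 + 5)

Answer: delta at 0 : (2 * 8)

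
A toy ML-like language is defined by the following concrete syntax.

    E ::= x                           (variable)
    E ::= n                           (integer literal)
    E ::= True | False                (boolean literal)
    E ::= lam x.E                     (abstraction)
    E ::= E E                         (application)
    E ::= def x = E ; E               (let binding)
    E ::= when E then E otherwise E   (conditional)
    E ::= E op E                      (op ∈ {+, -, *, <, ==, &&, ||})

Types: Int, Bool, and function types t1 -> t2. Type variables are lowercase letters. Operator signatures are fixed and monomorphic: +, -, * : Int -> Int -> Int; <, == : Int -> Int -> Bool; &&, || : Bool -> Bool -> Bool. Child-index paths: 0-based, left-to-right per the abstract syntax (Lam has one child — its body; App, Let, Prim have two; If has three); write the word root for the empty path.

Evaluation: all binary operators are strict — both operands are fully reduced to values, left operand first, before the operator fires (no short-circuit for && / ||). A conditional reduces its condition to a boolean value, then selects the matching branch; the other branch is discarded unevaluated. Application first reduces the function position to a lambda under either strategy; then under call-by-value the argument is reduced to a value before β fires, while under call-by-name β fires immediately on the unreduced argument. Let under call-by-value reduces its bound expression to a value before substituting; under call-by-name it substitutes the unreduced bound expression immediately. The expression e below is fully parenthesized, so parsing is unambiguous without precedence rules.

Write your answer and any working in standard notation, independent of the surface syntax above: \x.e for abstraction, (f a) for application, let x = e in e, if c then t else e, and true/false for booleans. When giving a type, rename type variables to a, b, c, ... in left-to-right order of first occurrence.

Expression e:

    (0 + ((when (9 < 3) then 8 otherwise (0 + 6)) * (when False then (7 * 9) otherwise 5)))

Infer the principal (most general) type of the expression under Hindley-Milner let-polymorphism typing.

Answer: Int

Derivation:
  unify Int ~ Int
  unify Int ~ Int
  unify Int ~ Int
  unify Bool ~ Bool
  unify Int ~ Int
  unify Int ~ Int
  unify Int ~ Int
  unify Int ~ Int
  unify Bool ~ Bool
  unify Int ~ Int
  unify Int ~ Int
  unify Int ~ Int
  unify Int ~ Int
  unify Int ~ Int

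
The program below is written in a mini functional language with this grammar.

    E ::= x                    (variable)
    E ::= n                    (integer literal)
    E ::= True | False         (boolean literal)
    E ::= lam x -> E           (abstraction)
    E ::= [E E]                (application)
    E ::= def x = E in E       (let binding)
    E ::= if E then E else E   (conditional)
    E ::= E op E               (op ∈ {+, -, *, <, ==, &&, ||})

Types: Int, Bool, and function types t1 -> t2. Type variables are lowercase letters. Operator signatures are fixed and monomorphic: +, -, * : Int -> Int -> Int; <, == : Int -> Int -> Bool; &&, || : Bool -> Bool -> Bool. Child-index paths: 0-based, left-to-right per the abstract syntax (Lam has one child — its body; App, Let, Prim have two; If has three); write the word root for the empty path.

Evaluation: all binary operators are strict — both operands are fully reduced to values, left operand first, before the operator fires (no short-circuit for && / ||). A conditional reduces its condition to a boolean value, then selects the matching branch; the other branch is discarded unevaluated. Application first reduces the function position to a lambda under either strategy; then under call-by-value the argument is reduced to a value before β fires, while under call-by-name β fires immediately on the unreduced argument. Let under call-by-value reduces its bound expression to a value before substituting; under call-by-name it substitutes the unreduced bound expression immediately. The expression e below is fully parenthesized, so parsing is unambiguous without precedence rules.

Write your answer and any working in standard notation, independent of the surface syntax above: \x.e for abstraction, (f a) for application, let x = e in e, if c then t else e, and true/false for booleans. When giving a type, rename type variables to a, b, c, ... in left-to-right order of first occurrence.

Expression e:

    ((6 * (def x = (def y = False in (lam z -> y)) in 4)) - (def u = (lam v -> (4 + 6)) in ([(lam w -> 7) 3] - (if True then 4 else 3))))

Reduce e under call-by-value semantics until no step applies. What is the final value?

Trace:
step 0: ((6 * (let x = (let y = false in (\z.y)) in 4)) - (let u = (\v.(4 + 6)) in (((\w.7) 3) - (if true then 4 else 3))))
step 1: [let@0.1.0] ((6 * (let x = (\z.false) in 4)) - (let u = (\v.(4 + 6)) in (((\w.7) 3) - (if true then 4 else 3))))
step 2: [let@0.1] ((6 * 4) - (let u = (\v.(4 + 6)) in (((\w.7) 3) - (if true then 4 else 3))))
step 3: [delta@0] (24 - (let u = (\v.(4 + 6)) in (((\w.7) 3) - (if true then 4 else 3))))
step 4: [let@1] (24 - (((\w.7) 3) - (if true then 4 else 3)))
step 5: [beta@1.0] (24 - (7 - (if true then 4 else 3)))
step 6: [if@1.1] (24 - (7 - 4))
step 7: [delta@1] (24 - 3)
step 8: [delta@root] 21

Answer: 21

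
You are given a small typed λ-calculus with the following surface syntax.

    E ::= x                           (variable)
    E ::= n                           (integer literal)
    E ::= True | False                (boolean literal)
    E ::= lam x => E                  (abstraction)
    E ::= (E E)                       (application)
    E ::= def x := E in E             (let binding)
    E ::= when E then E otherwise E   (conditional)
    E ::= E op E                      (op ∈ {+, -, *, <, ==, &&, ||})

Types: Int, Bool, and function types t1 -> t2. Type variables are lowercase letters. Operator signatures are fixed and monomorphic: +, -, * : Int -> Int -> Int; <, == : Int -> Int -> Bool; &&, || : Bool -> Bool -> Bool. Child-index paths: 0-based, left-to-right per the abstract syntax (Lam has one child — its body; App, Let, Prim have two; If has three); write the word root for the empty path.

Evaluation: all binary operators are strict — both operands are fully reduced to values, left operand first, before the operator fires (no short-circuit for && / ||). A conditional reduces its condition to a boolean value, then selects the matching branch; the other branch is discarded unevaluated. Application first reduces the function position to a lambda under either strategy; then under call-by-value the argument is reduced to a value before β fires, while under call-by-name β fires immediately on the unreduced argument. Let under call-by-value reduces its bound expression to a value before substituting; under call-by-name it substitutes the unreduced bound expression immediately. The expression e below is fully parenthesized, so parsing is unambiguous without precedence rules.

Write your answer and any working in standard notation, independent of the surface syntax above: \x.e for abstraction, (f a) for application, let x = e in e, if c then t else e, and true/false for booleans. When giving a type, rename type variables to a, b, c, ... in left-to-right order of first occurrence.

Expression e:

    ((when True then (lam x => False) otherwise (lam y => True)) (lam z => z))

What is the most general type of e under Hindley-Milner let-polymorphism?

Answer: Bool

Derivation:
  unify Bool ~ Bool
\x._ : a -> Bool
\y._ : b -> Bool
  unify a -> Bool ~ b -> Bool
  unify a ~ b
  unify Bool ~ Bool
z : c
\z._ : c -> c
  unify b -> Bool ~ (c -> c) -> d
  unify b ~ c -> c
  unify Bool ~ d
_ _ : Bool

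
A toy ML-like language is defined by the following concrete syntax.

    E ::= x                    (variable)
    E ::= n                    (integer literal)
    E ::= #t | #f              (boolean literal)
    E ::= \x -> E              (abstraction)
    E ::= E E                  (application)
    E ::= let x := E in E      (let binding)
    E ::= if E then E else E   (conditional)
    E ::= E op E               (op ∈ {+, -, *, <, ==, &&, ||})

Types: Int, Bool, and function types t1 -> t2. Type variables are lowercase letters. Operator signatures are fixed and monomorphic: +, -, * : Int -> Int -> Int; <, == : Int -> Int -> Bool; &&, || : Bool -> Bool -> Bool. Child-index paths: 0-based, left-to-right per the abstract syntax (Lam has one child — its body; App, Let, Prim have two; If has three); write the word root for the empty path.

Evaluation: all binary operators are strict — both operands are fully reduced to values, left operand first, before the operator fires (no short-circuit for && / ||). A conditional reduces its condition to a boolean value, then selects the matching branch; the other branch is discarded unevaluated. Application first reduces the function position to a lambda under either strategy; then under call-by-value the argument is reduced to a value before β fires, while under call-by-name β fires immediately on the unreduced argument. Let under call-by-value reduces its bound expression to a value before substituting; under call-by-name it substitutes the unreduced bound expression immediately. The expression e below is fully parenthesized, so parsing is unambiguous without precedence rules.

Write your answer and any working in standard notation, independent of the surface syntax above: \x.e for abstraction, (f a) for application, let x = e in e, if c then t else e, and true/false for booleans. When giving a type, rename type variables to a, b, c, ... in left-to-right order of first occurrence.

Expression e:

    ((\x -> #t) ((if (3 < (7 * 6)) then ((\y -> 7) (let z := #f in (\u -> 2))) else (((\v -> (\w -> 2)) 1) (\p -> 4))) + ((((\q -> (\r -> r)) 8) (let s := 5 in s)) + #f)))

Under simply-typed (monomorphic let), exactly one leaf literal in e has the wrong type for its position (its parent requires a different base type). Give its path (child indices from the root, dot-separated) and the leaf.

Answer: 1.1.1 : false

Working:
\x._ : a -> Bool
  unify Int ~ Int
  unify Int ~ Int
  unify Int ~ Int
  unify Int ~ Int
  unify Bool ~ Bool
\y._ : b -> Int
let z : Bool
\u._ : c -> Int
  unify b -> Int ~ (c -> Int) -> d
  unify b ~ c -> Int
  unify Int ~ d
_ _ : Int
\w._ : f -> Int
\v._ : e -> f -> Int
  unify e -> f -> Int ~ Int -> g
  unify e ~ Int
  unify f -> Int ~ g
_ _ : f -> Int
\p._ : h -> Int
  unify f -> Int ~ (h -> Int) -> i
  unify f ~ h -> Int
  unify Int ~ i
_ _ : Int
  unify Int ~ Int
  unify Int ~ Int
r : k
\r._ : k -> k
\q._ : j -> k -> k
  unify j -> k -> k ~ Int -> l
  unify j ~ Int
  unify k -> k ~ l
_ _ : k -> k
let s : Int
s : Int
  unify k -> k ~ Int -> m
  unify k ~ Int
  unify Int ~ m
_ _ : Int
  unify Int ~ Int
  unify Bool ~ Int
  FAIL: mismatch Bool ~ Int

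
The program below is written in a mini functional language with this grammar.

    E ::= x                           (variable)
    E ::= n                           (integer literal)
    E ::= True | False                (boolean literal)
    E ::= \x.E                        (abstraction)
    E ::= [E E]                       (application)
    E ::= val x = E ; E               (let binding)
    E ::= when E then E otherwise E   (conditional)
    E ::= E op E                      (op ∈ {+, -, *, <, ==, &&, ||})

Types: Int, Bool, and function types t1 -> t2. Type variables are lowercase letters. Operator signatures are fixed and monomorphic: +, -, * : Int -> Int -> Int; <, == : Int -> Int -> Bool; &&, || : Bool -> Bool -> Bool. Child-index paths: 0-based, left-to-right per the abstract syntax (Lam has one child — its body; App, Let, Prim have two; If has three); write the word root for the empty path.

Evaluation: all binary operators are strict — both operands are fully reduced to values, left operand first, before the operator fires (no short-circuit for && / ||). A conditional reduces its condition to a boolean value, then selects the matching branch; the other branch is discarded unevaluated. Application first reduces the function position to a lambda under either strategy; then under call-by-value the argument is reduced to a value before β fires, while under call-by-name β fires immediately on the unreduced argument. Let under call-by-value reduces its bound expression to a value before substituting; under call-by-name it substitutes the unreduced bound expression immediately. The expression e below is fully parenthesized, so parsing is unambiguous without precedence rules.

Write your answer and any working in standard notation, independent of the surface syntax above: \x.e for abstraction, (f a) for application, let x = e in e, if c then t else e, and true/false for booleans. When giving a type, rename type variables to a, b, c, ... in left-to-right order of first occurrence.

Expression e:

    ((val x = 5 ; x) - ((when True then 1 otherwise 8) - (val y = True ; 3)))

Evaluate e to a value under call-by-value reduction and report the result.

Answer: 7

Trace:
step 0: ((let x = 5 in x) - ((if true then 1 else 8) - (let y = true in 3)))
step 1: [let@0] (5 - ((if true then 1 else 8) - (let y = true in 3)))
step 2: [if@1.0] (5 - (1 - (let y = true in 3)))
step 3: [let@1.1] (5 - (1 - 3))
step 4: [delta@1] (5 - -2)
step 5: [delta@root] 7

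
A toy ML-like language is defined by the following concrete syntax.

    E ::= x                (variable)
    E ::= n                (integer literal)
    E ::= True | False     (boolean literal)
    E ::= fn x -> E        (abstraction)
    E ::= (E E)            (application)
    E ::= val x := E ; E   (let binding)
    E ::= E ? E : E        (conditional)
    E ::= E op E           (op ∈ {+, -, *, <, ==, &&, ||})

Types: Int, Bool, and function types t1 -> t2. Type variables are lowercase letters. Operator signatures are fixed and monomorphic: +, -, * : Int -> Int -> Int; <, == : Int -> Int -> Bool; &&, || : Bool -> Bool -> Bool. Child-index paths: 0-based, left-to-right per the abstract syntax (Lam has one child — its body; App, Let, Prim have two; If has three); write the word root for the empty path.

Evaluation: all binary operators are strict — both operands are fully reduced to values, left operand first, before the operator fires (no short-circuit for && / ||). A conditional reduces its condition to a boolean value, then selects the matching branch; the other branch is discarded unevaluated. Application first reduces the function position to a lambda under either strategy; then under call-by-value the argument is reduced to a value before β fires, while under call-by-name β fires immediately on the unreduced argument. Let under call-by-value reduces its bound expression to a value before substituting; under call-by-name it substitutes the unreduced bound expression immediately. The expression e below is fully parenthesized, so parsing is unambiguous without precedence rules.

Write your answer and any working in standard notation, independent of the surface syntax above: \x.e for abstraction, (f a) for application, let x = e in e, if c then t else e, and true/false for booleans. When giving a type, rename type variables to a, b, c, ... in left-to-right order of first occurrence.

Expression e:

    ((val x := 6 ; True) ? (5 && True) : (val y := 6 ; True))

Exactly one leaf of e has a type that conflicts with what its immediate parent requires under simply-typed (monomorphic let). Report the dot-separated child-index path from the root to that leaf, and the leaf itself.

Working:
let x : Int
  unify Bool ~ Bool
  unify Int ~ Bool
  FAIL: mismatch Int ~ Bool

Answer: 1.0 : 5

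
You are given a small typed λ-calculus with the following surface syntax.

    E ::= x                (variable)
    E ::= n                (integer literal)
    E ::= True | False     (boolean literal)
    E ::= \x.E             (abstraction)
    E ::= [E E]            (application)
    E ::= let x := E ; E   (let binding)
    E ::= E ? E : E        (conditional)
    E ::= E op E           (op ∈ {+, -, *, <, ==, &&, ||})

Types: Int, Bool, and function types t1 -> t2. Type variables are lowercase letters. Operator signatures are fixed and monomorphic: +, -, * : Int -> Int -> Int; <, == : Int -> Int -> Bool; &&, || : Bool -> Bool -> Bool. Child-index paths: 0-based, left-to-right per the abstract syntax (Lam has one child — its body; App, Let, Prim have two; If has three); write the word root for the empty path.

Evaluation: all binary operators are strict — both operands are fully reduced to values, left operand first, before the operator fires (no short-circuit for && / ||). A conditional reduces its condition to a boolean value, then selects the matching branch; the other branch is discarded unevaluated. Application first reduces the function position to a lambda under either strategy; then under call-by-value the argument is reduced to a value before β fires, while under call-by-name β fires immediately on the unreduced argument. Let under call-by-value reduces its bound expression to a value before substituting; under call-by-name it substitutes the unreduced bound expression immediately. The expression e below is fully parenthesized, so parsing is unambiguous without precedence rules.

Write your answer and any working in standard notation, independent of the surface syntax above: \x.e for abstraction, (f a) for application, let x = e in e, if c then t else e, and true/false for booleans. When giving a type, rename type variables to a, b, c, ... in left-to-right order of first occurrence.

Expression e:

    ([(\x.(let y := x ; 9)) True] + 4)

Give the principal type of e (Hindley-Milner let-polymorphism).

Working:
x : a
let y : a
\x._ : a -> Int
  unify a -> Int ~ Bool -> b
  unify a ~ Bool
  unify Int ~ b
_ _ : Int
  unify Int ~ Int
  unify Int ~ Int

Answer: Int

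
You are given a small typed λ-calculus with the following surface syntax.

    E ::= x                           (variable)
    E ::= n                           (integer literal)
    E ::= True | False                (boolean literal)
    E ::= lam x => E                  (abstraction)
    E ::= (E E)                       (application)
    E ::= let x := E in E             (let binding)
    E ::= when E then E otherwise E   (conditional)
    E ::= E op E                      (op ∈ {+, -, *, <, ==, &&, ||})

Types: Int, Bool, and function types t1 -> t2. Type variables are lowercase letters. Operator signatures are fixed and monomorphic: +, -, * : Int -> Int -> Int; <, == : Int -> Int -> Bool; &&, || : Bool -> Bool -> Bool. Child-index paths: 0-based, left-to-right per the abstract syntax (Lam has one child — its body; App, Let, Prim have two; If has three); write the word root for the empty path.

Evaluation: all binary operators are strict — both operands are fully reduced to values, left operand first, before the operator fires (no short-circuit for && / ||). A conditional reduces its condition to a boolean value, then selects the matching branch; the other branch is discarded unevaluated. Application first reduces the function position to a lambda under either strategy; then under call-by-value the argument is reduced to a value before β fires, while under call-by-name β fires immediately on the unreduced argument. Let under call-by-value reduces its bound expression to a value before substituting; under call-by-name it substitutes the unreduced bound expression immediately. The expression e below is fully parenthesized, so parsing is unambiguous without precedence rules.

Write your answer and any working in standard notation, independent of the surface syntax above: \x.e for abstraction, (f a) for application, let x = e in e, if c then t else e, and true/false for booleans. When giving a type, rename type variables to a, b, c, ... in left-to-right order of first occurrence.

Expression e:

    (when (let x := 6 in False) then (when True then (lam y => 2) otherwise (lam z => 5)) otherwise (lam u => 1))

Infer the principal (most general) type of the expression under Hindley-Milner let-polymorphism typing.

Trace:
let x : Int
  unify Bool ~ Bool
  unify Bool ~ Bool
\y._ : a -> Int
\z._ : b -> Int
  unify a -> Int ~ b -> Int
  unify a ~ b
  unify Int ~ Int
\u._ : c -> Int
  unify b -> Int ~ c -> Int
  unify b ~ c
  unify Int ~ Int

Answer: a -> Int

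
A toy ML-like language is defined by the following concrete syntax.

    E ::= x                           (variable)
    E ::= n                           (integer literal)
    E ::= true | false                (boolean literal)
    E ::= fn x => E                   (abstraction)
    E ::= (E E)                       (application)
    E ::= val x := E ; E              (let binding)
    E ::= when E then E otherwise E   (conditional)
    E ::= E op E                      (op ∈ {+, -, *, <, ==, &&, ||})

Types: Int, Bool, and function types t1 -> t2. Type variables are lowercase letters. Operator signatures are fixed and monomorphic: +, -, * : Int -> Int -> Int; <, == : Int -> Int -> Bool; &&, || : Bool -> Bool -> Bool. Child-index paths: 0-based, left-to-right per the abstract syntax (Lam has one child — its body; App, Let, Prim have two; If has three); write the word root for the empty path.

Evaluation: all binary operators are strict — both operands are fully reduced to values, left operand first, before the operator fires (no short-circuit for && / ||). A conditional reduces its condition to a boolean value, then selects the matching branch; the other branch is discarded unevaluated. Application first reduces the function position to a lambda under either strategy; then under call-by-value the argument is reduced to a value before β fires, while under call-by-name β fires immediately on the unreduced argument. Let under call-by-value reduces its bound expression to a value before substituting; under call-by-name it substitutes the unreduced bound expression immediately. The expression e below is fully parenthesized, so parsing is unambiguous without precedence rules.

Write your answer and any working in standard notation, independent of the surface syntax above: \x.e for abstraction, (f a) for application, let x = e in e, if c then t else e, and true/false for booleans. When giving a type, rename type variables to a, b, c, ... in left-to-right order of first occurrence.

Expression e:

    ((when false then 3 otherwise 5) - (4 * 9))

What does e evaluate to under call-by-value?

Derivation:
step 0: ((if false then 3 else 5) - (4 * 9))
step 1: [if@0] (5 - (4 * 9))
step 2: [delta@1] (5 - 36)
step 3: [delta@root] -31

Answer: -31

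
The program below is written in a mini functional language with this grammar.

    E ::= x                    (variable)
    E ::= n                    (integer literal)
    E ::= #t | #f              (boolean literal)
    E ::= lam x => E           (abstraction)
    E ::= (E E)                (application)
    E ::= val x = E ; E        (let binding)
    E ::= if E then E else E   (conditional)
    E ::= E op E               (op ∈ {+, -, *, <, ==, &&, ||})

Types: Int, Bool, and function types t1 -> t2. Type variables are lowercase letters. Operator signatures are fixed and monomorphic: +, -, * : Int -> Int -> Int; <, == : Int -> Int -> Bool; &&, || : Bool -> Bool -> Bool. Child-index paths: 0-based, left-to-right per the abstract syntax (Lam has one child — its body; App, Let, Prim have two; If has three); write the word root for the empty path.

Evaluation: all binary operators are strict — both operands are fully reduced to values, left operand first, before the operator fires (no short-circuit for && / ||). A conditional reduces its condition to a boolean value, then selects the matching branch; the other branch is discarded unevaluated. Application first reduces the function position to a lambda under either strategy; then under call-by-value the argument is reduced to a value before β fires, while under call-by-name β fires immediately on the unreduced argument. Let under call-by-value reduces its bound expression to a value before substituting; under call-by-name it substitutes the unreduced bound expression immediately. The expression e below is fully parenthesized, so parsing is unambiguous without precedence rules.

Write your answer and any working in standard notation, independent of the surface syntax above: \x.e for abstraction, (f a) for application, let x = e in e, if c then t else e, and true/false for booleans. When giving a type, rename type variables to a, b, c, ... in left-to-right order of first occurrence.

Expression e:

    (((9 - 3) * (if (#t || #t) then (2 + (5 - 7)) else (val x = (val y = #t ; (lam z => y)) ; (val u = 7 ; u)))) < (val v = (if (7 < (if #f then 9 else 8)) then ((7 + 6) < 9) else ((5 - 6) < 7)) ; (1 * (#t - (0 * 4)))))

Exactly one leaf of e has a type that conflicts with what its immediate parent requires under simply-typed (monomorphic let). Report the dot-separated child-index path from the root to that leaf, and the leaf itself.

Answer: 1.1.1.0 : true

Derivation:
  unify Int ~ Int
  unify Int ~ Int
  unify Int ~ Int
  unify Bool ~ Bool
  unify Bool ~ Bool
  unify Bool ~ Bool
  unify Int ~ Int
  unify Int ~ Int
  unify Int ~ Int
  unify Int ~ Int
let y : Bool
y : Bool
\z._ : a -> Bool
let x : a -> Bool
let u : Int
u : Int
  unify Int ~ Int
  unify Int ~ Int
  unify Int ~ Int
  unify Int ~ Int
  unify Bool ~ Bool
  unify Int ~ Int
  unify Int ~ Int
  unify Bool ~ Bool
  unify Int ~ Int
  unify Int ~ Int
  unify Int ~ Int
  unify Int ~ Int
  unify Int ~ Int
  unify Int ~ Int
  unify Int ~ Int
  unify Int ~ Int
  unify Bool ~ Bool
let v : Bool
  unify Int ~ Int
  unify Bool ~ Int
  FAIL: mismatch Bool ~ Int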